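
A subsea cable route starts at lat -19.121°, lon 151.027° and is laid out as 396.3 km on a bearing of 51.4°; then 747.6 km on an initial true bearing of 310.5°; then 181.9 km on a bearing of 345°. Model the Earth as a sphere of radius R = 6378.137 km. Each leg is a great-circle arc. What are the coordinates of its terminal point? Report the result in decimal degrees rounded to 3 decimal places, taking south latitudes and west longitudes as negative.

latitude -10.876°, longitude 148.278°

Apply the spherical direct solution leg by leg, carrying full precision between legs.
Leg 1: from (-19.121°, 151.027°), δ = 396.3/6378.137 = 0.062134 rad, θ = 51.4° → φ = -16.878°, λ = 153.934°.
Leg 2: from (-16.878°, 153.934°), δ = 747.6/6378.137 = 0.117213 rad, θ = 310.5° → φ = -12.454°, λ = 148.709°.
Leg 3: from (-12.454°, 148.709°), δ = 181.9/6378.137 = 0.028519 rad, θ = 345° → φ = -10.876°, λ = 148.278°.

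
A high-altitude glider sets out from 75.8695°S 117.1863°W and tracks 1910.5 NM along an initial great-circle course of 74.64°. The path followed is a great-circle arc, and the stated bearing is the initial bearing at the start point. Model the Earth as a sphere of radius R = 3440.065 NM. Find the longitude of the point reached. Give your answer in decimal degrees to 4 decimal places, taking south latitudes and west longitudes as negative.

Central angle δ = d/R = 0.555367 rad.
Converting: φ₁ = -1.324173 rad, θ = 1.302714 rad.
Destination latitude: φ₂ = arcsin( sin φ₁ cos δ + cos φ₁ sin δ cos θ ) = arcsin(-0.789901) = -52.1763°.
Δλ = atan2( sin θ sin δ cos φ₁ , cos δ − sin φ₁ sin φ₂ ) = atan2(0.124122, 0.083707) = 0.977465 rad = 56.0046°.
λ₂ = λ₁ + Δλ = -61.1817°.

longitude -61.1817°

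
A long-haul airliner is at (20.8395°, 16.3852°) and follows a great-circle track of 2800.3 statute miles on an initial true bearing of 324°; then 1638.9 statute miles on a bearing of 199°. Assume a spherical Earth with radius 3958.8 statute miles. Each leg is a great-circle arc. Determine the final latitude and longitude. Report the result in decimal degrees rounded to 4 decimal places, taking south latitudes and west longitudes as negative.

Apply the spherical direct solution leg by leg, carrying full precision between legs.
Leg 1: from (20.8395°, 16.3852°), δ = 2800.3/3958.8 = 0.707361 rad, θ = 324° → φ = 49.6170°, λ = -19.7393°.
Leg 2: from (49.6170°, -19.7393°), δ = 1638.9/3958.8 = 0.413989 rad, θ = 199° → φ = 26.8051°, λ = -28.1768°.

latitude 26.8051°, longitude -28.1768°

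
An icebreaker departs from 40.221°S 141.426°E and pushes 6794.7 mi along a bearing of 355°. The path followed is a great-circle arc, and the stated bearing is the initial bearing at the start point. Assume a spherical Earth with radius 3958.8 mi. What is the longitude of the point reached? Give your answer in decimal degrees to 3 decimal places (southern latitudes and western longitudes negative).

longitude 132.111°

The arc subtends δ = 6794.7/3958.8 = 1.716353 rad at the centre.
With φ₁ = -40.221° = -0.701989 rad and θ = 355° = 6.195919 rad:
Applying the spherical law of cosines for sides, sin φ₂ = sin φ₁ cos δ + cos φ₁ sin δ cos θ = 0.846270, so φ₂ = 57.808°.
For the longitude increment, Δλ = atan2( sin θ sin δ cos φ₁, cos δ − sin φ₁ sin φ₂ ) = atan2(-0.065845, 0.401425) = -9.315°.
λ₂ = λ₁ + Δλ = 132.111°.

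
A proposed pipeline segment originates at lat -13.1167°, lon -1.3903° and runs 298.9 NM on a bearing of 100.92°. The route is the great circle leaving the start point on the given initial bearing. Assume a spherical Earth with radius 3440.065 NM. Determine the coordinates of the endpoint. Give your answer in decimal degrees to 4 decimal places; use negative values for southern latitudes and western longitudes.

latitude -14.0099°, longitude 3.6479°

Central angle δ = d/R = 0.086888 rad.
With φ₁ = -13.1167° = -0.228930 rad and θ = 100.92° = 1.761386 rad:
sin φ₂ = sin φ₁ cos δ + cos φ₁ sin δ cos θ = (-0.226935)(0.996228) + (0.973910)(0.086779)(-0.189438) = -0.242089
φ₂ = asin(-0.242089) = -0.244519 rad = -14.0099°.
For the longitude increment, Δλ = atan2( sin θ sin δ cos φ₁, cos δ − sin φ₁ sin φ₂ ) = atan2(0.082984, 0.941289) = 5.0382°.
Hence λ₂ = -1.3903° + 5.0382° = 3.6479°.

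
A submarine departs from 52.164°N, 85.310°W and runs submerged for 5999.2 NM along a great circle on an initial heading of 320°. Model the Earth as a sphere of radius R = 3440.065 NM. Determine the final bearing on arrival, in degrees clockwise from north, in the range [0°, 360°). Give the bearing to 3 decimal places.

final bearing 204.658°

Angular distance δ = d/R = 5999.2 / 3440.065 = 1.743921 rad.
With φ₁ = 52.164° = 0.910434 rad and θ = 320° = 5.585054 rad:
Destination latitude: φ₂ = arcsin( sin φ₁ cos δ + cos φ₁ sin δ cos θ ) = arcsin(0.326824) = 19.076°.
Δλ = atan2( sin θ sin δ cos φ₁ , cos δ − sin φ₁ sin φ₂ ) = atan2(-0.388394, -0.430376) = -2.407424 rad = -137.935°.
λ₂ = -85.310° + -137.935° = -223.245°, normalized to (−180°, 180°] → 136.755°.
The forward bearing on arrival equals the back-azimuth from the destination plus 180°.
Back-azimuth from P₂ (19.076°, 136.755°) to P₁ (52.164°, -85.310°), with Δλ' = λ₁ − λ₂ = -222.065°: atan2( sin Δλ' cos φ₁ , cos φ₂ sin φ₁ − sin φ₂ cos φ₁ cos Δλ' ) = 24.658°.
Final bearing = (24.658° + 180°) mod 360° = 204.658°.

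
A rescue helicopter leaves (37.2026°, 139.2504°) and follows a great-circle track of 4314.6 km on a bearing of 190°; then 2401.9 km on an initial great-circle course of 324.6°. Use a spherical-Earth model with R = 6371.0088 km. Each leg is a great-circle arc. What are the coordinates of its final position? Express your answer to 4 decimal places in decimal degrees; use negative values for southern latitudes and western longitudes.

Apply the spherical direct solution leg by leg, carrying full precision between legs.
Leg 1: from (37.2026°, 139.2504°), δ = 4314.6/6371.0088 = 0.677224 rad, θ = 190° → φ = -1.1649°, λ = 133.0022°.
Leg 2: from (-1.1649°, 133.0022°), δ = 2401.9/6371.0088 = 0.377005 rad, θ = 324.6° → φ = 16.3267°, λ = 120.1630°.

latitude 16.3267°, longitude 120.1630°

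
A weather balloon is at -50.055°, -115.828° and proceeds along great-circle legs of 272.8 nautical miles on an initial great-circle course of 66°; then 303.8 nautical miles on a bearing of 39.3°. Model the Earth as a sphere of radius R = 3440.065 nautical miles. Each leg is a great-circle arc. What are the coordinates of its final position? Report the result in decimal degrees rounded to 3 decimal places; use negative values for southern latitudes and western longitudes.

Apply the spherical direct solution leg by leg, carrying full precision between legs.
Leg 1: from (-50.055°, -115.828°), δ = 272.8/3440.065 = 0.079301 rad, θ = 66° → φ = -48.036°, λ = -109.615°.
Leg 2: from (-48.036°, -109.615°), δ = 303.8/3440.065 = 0.088312 rad, θ = 39.3° → φ = -44.030°, λ = -105.159°.

latitude -44.030°, longitude -105.159°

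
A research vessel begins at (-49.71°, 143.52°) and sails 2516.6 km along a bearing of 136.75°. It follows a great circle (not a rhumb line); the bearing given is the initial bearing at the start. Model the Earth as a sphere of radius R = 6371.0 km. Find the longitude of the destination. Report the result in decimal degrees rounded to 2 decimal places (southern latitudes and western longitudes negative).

The arc subtends δ = 2516.6/6371 = 0.395009 rad at the centre.
Converting: φ₁ = -0.867603 rad, θ = 2.386738 rad.
Destination latitude: φ₂ = arcsin( sin φ₁ cos δ + cos φ₁ sin δ cos θ ) = arcsin(-0.885293) = -62.29°.
Then Δλ = atan2(0.170504, 0.247709) = 0.602846 rad, from sin θ sin δ cos φ₁ over cos δ − sin φ₁ sin φ₂.
λ₂ = 143.52° + 34.54° = 178.06°.

longitude 178.06°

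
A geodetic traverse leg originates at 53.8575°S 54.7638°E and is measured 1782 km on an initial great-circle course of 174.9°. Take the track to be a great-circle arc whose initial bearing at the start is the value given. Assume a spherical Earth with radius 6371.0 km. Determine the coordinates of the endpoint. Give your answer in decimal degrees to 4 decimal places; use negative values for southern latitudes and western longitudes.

latitude -69.7763°, longitude 58.8348°

δ = 1782/6371 = 0.279705 rad (16.0259°).
With φ₁ = -53.8575° = -0.939991 rad and θ = 174.9° = 3.052581 rad:
Destination latitude: φ₂ = arcsin( sin φ₁ cos δ + cos φ₁ sin δ cos θ ) = arcsin(-0.938350) = -69.7763°.
Then Δλ = atan2(0.014474, 0.203370) = 0.071053 rad, from sin θ sin δ cos φ₁ over cos δ − sin φ₁ sin φ₂.
λ₂ = λ₁ + Δλ = 58.8348°.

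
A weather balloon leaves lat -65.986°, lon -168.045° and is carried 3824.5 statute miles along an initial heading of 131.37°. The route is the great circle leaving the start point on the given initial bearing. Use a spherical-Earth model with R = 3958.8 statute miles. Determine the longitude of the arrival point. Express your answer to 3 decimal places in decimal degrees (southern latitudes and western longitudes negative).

longitude -54.792°

The arc subtends δ = 3824.5/3958.8 = 0.966076 rad at the centre.
With φ₁ = -65.986° = -1.151673 rad and θ = 131.37° = 2.292839 rad:
sin φ₂ = sin φ₁ cos δ + cos φ₁ sin δ cos θ = (-0.913446)(0.568532) + (0.406960)(0.822661)(-0.660919) = -0.740593
φ₂ = asin(-0.740593) = -0.833952 rad = -47.782°.
For the longitude increment, Δλ = atan2( sin θ sin δ cos φ₁, cos δ − sin φ₁ sin φ₂ ) = atan2(0.251246, -0.107959) = 113.253°.
λ₂ = λ₁ + Δλ = -54.792°.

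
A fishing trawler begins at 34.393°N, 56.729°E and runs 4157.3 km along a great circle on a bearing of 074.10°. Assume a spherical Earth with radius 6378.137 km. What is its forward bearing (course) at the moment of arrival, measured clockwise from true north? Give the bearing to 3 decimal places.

final bearing 101.602°

The arc subtends δ = 4157.3/6378.137 = 0.651805 rad at the centre.
Converting: φ₁ = 0.600271 rad, θ = 1.293289 rad.
Destination latitude: φ₂ = arcsin( sin φ₁ cos δ + cos φ₁ sin δ cos θ ) = arcsin(0.586200) = 35.888°.
For the longitude increment, Δλ = atan2( sin θ sin δ cos φ₁, cos δ − sin φ₁ sin φ₂ ) = atan2(0.481423, 0.463866) = 46.064°.
λ₂ = 56.729° + 46.064° = 102.793°.
The forward bearing on arrival equals the back-azimuth from the destination plus 180°.
Back-azimuth from P₂ (35.888°, 102.793°) to P₁ (34.393°, 56.729°), with Δλ' = λ₁ − λ₂ = -46.064°: atan2( sin Δλ' cos φ₁ , cos φ₂ sin φ₁ − sin φ₂ cos φ₁ cos Δλ' ) = 281.602°.
Final bearing = (281.602° + 180°) mod 360° = 101.602°.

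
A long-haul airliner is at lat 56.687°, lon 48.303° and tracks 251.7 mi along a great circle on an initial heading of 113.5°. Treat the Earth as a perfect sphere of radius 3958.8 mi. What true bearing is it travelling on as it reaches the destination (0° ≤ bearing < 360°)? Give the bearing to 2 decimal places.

final bearing 118.34°

Angular distance δ = d/R = 251.7 / 3958.8 = 0.063580 rad.
Start latitude φ₁ = 0.989375 rad; initial bearing θ = 1.980949 rad.
sin φ₂ = sin φ₁ cos δ + cos φ₁ sin δ cos θ = (0.835683)(0.997979) + (0.549212)(0.063537)(-0.398749) = 0.820080
φ₂ = asin(0.820080) = 0.961550 rad = 55.093°.
For the longitude increment, Δλ = atan2( sin θ sin δ cos φ₁, cos δ − sin φ₁ sin φ₂ ) = atan2(0.032001, 0.312653) = 5.844°.
λ₂ = λ₁ + Δλ = 54.147°.
The forward bearing on arrival equals the back-azimuth from the destination plus 180°.
Back-azimuth from P₂ (55.09°, 54.15°) to P₁ (56.69°, 48.30°), with Δλ' = λ₁ − λ₂ = -5.84°: atan2( sin Δλ' cos φ₁ , cos φ₂ sin φ₁ − sin φ₂ cos φ₁ cos Δλ' ) = 298.34°.
Final bearing = (298.34° + 180°) mod 360° = 118.34°.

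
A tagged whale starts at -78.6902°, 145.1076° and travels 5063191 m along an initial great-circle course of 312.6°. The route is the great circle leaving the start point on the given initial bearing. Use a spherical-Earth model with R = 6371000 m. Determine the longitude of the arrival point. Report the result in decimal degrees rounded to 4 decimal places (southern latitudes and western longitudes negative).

Central angle δ = d/R = 0.794725 rad.
Converting: φ₁ = -1.373403 rad, θ = 5.455899 rad.
Applying the spherical law of cosines for sides, sin φ₂ = sin φ₁ cos δ + cos φ₁ sin δ cos θ = -0.592143, so φ₂ = -36.3092°.
Then Δλ = atan2(-0.103025, 0.119837) = -0.710101 rad, from sin θ sin δ cos φ₁ over cos δ − sin φ₁ sin φ₂.
λ₂ = 145.1076° + -40.6858° = 104.4218°.

longitude 104.4218°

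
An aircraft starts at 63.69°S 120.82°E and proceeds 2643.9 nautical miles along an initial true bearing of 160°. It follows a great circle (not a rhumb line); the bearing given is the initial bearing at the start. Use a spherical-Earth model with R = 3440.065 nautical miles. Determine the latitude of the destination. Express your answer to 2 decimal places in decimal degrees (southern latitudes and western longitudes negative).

Central angle δ = d/R = 0.768561 rad.
With φ₁ = -63.69° = -1.111600 rad and θ = 160° = 2.792527 rad:
sin φ₂ = sin φ₁ cos δ + cos φ₁ sin δ cos θ = (-0.896409)(0.718912) + (0.443228)(0.695101)(-0.939693) = -0.933947
φ₂ = asin(-0.933947) = -1.205302 rad = -69.06°.
Then Δλ = atan2(0.105372, -0.118287) = 2.413873 rad, from sin θ sin δ cos φ₁ over cos δ − sin φ₁ sin φ₂.
λ₂ = 120.82° + 138.30° = 259.12°, normalized to (−180°, 180°] → -100.88°.

latitude -69.06°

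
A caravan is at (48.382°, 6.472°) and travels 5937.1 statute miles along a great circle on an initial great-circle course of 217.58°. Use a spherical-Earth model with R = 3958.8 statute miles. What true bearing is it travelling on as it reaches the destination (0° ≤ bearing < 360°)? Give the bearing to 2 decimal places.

final bearing 207.35°

δ = 5937.1/3958.8 = 1.499722 rad (85.9277°).
Converting: φ₁ = 0.844425 rad, θ = 3.797487 rad.
Destination latitude: φ₂ = arcsin( sin φ₁ cos δ + cos φ₁ sin δ cos θ ) = arcsin(-0.471931) = -28.160°.
Δλ = atan2( sin θ sin δ cos φ₁ , cos δ − sin φ₁ sin φ₂ ) = atan2(-0.404028, 0.423825) = -0.761490 rad = -43.630°.
λ₂ = λ₁ + Δλ = -37.158°.
The forward bearing on arrival equals the back-azimuth from the destination plus 180°.
Back-azimuth from P₂ (-28.16°, -37.16°) to P₁ (48.38°, 6.47°), with Δλ' = λ₁ − λ₂ = 43.63°: atan2( sin Δλ' cos φ₁ , cos φ₂ sin φ₁ − sin φ₂ cos φ₁ cos Δλ' ) = 27.35°.
Final bearing = (27.35° + 180°) mod 360° = 207.35°.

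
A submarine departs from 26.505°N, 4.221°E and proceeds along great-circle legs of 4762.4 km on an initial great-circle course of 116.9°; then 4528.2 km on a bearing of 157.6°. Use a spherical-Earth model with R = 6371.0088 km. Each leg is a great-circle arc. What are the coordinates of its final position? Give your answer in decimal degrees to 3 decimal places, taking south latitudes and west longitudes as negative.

Apply the spherical direct solution leg by leg, carrying full precision between legs.
Leg 1: from (26.505°, 4.221°), δ = 4762.4/6371.0088 = 0.747511 rad, θ = 116.9° → φ = 2.983°, λ = 41.600°.
Leg 2: from (2.983°, 41.600°), δ = 4528.2/6371.0088 = 0.710751 rad, θ = 157.6° → φ = -34.258°, λ = 59.105°.

latitude -34.258°, longitude 59.105°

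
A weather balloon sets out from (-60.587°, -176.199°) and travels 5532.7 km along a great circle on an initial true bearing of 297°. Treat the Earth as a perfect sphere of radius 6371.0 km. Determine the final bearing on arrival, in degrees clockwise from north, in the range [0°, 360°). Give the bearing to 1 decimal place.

δ = 5532.7/6371 = 0.868419 rad (49.7568°).
Start latitude φ₁ = -1.057443 rad; initial bearing θ = 5.183628 rad.
sin φ₂ = sin φ₁ cos δ + cos φ₁ sin δ cos θ = (-0.871102)(0.646034) + (0.491101)(0.763309)(0.453990) = -0.392578
φ₂ = asin(-0.392578) = -0.403433 rad = -23.115°.
Then Δλ = atan2(-0.334005, 0.304058) = -0.832297 rad, from sin θ sin δ cos φ₁ over cos δ − sin φ₁ sin φ₂.
λ₂ = -176.199° + -47.687° = -223.886°, normalized to (−180°, 180°] → 136.114°.
The forward bearing on arrival equals the back-azimuth from the destination plus 180°.
Back-azimuth from P₂ (-23.1°, 136.1°) to P₁ (-60.6°, -176.2°), with Δλ' = λ₁ − λ₂ = -312.3°: atan2( sin Δλ' cos φ₁ , cos φ₂ sin φ₁ − sin φ₂ cos φ₁ cos Δλ' ) = 151.6°.
Final bearing = (151.6° + 180°) mod 360° = 331.6°.

final bearing 331.6°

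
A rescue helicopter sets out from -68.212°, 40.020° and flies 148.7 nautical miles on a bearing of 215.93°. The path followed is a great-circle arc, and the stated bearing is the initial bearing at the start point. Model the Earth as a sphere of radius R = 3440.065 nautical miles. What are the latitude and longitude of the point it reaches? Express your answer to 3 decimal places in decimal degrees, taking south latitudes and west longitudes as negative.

latitude -70.167°, longitude 35.734°

δ = 148.7/3440.065 = 0.043226 rad (2.4767°).
With φ₁ = -68.212° = -1.190524 rad and θ = 215.93° = 3.768689 rad:
Applying the spherical law of cosines for sides, sin φ₂ = sin φ₁ cos δ + cos φ₁ sin δ cos θ = -0.940684, so φ₂ = -70.167°.
Δλ = atan2( sin θ sin δ cos φ₁ , cos δ − sin φ₁ sin φ₂ ) = atan2(-0.009412, 0.125581) = -0.074806 rad = -4.286°.
Hence λ₂ = 40.020° + -4.286° = 35.734°.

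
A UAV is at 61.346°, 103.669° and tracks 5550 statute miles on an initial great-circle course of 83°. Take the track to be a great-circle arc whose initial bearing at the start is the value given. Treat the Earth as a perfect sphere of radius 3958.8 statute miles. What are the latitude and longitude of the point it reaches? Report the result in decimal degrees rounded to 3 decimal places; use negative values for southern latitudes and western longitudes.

The arc subtends δ = 5550/3958.8 = 1.401940 rad at the centre.
Start latitude φ₁ = 1.070690 rad; initial bearing θ = 1.448623 rad.
sin φ₂ = sin φ₁ cos δ + cos φ₁ sin δ cos θ = (0.877531)(0.168055) + (0.479519)(0.985778)(0.121869) = 0.205081
φ₂ = asin(0.205081) = 0.206547 rad = 11.834°.
Then Δλ = atan2(0.469176, -0.011910) = 1.596176 rad, from sin θ sin δ cos φ₁ over cos δ − sin φ₁ sin φ₂.
λ₂ = 103.669° + 91.454° = 195.123°, normalized to (−180°, 180°] → -164.877°.

latitude 11.834°, longitude -164.877°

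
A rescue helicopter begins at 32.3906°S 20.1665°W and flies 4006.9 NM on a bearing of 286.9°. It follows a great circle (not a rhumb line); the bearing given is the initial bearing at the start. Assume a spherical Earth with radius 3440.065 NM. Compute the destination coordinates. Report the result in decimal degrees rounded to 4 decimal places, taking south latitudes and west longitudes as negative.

latitude 0.7989°, longitude -81.7016°

Angular distance δ = d/R = 4006.9 / 3440.065 = 1.164775 rad.
Converting: φ₁ = -0.565323 rad, θ = 5.007350 rad.
Destination latitude: φ₂ = arcsin( sin φ₁ cos δ + cos φ₁ sin δ cos θ ) = arcsin(0.013942) = 0.7989°.
Then Δλ = atan2(-0.742262, 0.402426) = -1.073990 rad, from sin θ sin δ cos φ₁ over cos δ − sin φ₁ sin φ₂.
λ₂ = λ₁ + Δλ = -81.7016°.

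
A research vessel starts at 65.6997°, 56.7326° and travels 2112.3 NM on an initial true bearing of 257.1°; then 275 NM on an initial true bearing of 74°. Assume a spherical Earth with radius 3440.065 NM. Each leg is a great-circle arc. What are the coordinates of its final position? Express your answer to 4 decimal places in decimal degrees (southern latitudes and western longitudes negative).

Apply the spherical direct solution leg by leg, carrying full precision between legs.
Leg 1: from (65.6997°, 56.7326°), δ = 2112.3/3440.065 = 0.614029 rad, θ = 257.1° → φ = 43.7875°, λ = 5.6578°.
Leg 2: from (43.7875°, 5.6578°), δ = 275/3440.065 = 0.079940 rad, θ = 74° → φ = 44.8833°, λ = 11.8773°.

latitude 44.8833°, longitude 11.8773°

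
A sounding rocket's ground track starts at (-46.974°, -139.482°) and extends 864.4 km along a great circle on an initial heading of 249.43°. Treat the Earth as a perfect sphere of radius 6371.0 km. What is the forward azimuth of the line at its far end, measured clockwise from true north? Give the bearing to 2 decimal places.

final bearing 257.75°

The arc subtends δ = 864.4/6371 = 0.135677 rad at the centre.
With φ₁ = -46.974° = -0.819851 rad and θ = 249.43° = 4.353375 rad:
Applying the spherical law of cosines for sides, sin φ₂ = sin φ₁ cos δ + cos φ₁ sin δ cos θ = -0.756753, so φ₂ = -49.179°.
Then Δλ = atan2(-0.086409, 0.437590) = -0.194957 rad, from sin θ sin δ cos φ₁ over cos δ − sin φ₁ sin φ₂.
Hence λ₂ = -139.482° + -11.170° = -150.652°.
The forward bearing on arrival equals the back-azimuth from the destination plus 180°.
Back-azimuth from P₂ (-49.18°, -150.65°) to P₁ (-46.97°, -139.48°), with Δλ' = λ₁ − λ₂ = 11.17°: atan2( sin Δλ' cos φ₁ , cos φ₂ sin φ₁ − sin φ₂ cos φ₁ cos Δλ' ) = 77.75°.
Final bearing = (77.75° + 180°) mod 360° = 257.75°.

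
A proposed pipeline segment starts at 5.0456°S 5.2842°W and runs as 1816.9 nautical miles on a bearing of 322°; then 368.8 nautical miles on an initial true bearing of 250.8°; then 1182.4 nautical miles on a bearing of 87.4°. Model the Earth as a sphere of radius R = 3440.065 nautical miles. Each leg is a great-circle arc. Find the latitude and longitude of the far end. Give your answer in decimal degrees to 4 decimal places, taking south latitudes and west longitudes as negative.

Apply the spherical direct solution leg by leg, carrying full precision between legs.
Leg 1: from (-5.0456°, -5.2842°), δ = 1816.9/3440.065 = 0.528159 rad, θ = 322° → φ = 18.6393°, λ = -24.3972°.
Leg 2: from (18.6393°, -24.3972°), δ = 368.8/3440.065 = 0.107207 rad, θ = 250.8° → φ = 16.5249°, λ = -30.4477°.
Leg 3: from (16.5249°, -30.4477°), δ = 1182.4/3440.065 = 0.343714 rad, θ = 87.4° → φ = 16.4065°, λ = -9.9035°.

latitude 16.4065°, longitude -9.9035°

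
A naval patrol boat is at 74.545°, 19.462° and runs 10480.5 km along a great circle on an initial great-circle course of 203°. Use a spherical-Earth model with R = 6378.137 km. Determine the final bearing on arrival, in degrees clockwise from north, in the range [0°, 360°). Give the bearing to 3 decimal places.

δ = 10480.5/6378.137 = 1.643191 rad (94.1479°).
Start latitude φ₁ = 1.301056 rad; initial bearing θ = 3.543018 rad.
Destination latitude: φ₂ = arcsin( sin φ₁ cos δ + cos φ₁ sin δ cos θ ) = arcsin(-0.314371) = -18.323°.
For the longitude increment, Δλ = atan2( sin θ sin δ cos φ₁, cos δ − sin φ₁ sin φ₂ ) = atan2(-0.103850, 0.230672) = -24.238°.
λ₂ = λ₁ + Δλ = -4.776°.
The forward bearing on arrival equals the back-azimuth from the destination plus 180°.
Back-azimuth from P₂ (-18.323°, -4.776°) to P₁ (74.545°, 19.462°), with Δλ' = λ₁ − λ₂ = 24.238°: atan2( sin Δλ' cos φ₁ , cos φ₂ sin φ₁ − sin φ₂ cos φ₁ cos Δλ' ) = 6.297°.
Final bearing = (6.297° + 180°) mod 360° = 186.297°.

final bearing 186.297°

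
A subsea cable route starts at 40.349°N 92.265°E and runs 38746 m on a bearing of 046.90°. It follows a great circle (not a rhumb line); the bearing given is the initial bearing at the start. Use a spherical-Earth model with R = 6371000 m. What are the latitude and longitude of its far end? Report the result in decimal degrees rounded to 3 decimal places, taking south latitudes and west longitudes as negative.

latitude 40.587°, longitude 92.600°

δ = 38746/6371000 = 0.006082 rad (0.3485°).
With φ₁ = 40.349° = 0.704223 rad and θ = 46.9° = 0.818559 rad:
Applying the spherical law of cosines for sides, sin φ₂ = sin φ₁ cos δ + cos φ₁ sin δ cos θ = 0.650597, so φ₂ = 40.587°.
Δλ = atan2( sin θ sin δ cos φ₁ , cos δ − sin φ₁ sin φ₂ ) = atan2(0.003384, 0.578758) = 0.005847 rad = 0.335°.
Hence λ₂ = 92.265° + 0.335° = 92.600°.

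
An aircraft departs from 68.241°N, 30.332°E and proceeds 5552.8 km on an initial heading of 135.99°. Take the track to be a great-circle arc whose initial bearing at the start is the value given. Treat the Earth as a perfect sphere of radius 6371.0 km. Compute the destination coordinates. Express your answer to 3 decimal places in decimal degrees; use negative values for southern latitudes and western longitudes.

latitude 23.186°, longitude 65.675°

The arc subtends δ = 5552.8/6371 = 0.871574 rad at the centre.
Converting: φ₁ = 1.191030 rad, θ = 2.373473 rad.
sin φ₂ = sin φ₁ cos δ + cos φ₁ sin δ cos θ = (0.928751)(0.643622) + (0.370703)(0.765343)(-0.719219) = 0.393712
φ₂ = asin(0.393712) = 0.404666 rad = 23.186°.
Then Δλ = atan2(0.197121, 0.277962) = 0.616850 rad, from sin θ sin δ cos φ₁ over cos δ − sin φ₁ sin φ₂.
Hence λ₂ = 30.332° + 35.343° = 65.675°.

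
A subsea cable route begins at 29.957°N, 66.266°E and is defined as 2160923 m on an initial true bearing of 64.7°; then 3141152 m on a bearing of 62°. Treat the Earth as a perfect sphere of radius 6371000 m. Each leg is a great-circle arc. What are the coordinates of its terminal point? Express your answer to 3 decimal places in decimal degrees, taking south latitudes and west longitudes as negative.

latitude 44.594°, longitude 124.160°

Apply the spherical direct solution leg by leg, carrying full precision between legs.
Leg 1: from (29.957°, 66.266°), δ = 2160923/6371000 = 0.339181 rad, θ = 64.7° → φ = 36.448°, λ = 88.225°.
Leg 2: from (36.448°, 88.225°), δ = 3141152/6371000 = 0.493039 rad, θ = 62° → φ = 44.594°, λ = 124.160°.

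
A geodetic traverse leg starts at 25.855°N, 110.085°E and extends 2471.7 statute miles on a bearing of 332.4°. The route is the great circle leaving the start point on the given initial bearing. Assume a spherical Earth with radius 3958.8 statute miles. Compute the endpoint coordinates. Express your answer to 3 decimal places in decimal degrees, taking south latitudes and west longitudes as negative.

latitude 55.086°, longitude 81.843°

Angular distance δ = d/R = 2471.7 / 3958.8 = 0.624356 rad.
Converting: φ₁ = 0.451255 rad, θ = 5.801474 rad.
Applying the spherical law of cosines for sides, sin φ₂ = sin φ₁ cos δ + cos φ₁ sin δ cos θ = 0.820017, so φ₂ = 55.086°.
Δλ = atan2( sin θ sin δ cos φ₁ , cos δ − sin φ₁ sin φ₂ ) = atan2(-0.243721, 0.453734) = -0.492920 rad = -28.242°.
λ₂ = λ₁ + Δλ = 81.843°.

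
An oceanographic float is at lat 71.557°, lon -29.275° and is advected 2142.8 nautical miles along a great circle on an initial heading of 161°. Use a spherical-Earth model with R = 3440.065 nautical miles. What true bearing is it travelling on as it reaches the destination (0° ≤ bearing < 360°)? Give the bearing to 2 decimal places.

final bearing 172.63°

Angular distance δ = d/R = 2142.8 / 3440.065 = 0.622895 rad.
With φ₁ = 71.557° = 1.248905 rad and θ = 161° = 2.809980 rad:
Destination latitude: φ₂ = arcsin( sin φ₁ cos δ + cos φ₁ sin δ cos θ ) = arcsin(0.595971) = 36.582°.
Δλ = atan2( sin θ sin δ cos φ₁ , cos δ − sin φ₁ sin φ₂ ) = atan2(0.060087, 0.246831) = 0.238790 rad = 13.682°.
λ₂ = -29.275° + 13.682° = -15.593°.
The forward bearing on arrival equals the back-azimuth from the destination plus 180°.
Back-azimuth from P₂ (36.58°, -15.59°) to P₁ (71.56°, -29.27°), with Δλ' = λ₁ − λ₂ = -13.68°: atan2( sin Δλ' cos φ₁ , cos φ₂ sin φ₁ − sin φ₂ cos φ₁ cos Δλ' ) = 352.63°.
Final bearing = (352.63° + 180°) mod 360° = 172.63°.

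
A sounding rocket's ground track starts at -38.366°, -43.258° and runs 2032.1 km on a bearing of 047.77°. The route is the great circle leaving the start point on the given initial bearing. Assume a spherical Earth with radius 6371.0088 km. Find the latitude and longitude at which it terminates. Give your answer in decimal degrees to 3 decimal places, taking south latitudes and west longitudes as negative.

latitude -25.095°, longitude -28.402°

Central angle δ = d/R = 0.318960 rad.
Converting: φ₁ = -0.669613 rad, θ = 0.833744 rad.
Destination latitude: φ₂ = arcsin( sin φ₁ cos δ + cos φ₁ sin δ cos θ ) = arcsin(-0.424128) = -25.095°.
Then Δλ = atan2(0.182052, 0.686313) = 0.259290 rad, from sin θ sin δ cos φ₁ over cos δ − sin φ₁ sin φ₂.
λ₂ = -43.258° + 14.856° = -28.402°.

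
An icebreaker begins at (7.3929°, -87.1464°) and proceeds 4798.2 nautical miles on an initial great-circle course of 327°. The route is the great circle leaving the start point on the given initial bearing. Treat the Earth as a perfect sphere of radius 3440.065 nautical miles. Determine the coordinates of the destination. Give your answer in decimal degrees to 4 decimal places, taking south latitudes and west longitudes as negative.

The arc subtends δ = 4798.2/3440.065 = 1.394799 rad at the centre.
Start latitude φ₁ = 0.129030 rad; initial bearing θ = 5.707227 rad.
Applying the spherical law of cosines for sides, sin φ₂ = sin φ₁ cos δ + cos φ₁ sin δ cos θ = 0.841380, so φ₂ = 57.2862°.
For the longitude increment, Δλ = atan2( sin θ sin δ cos φ₁, cos δ − sin φ₁ sin φ₂ ) = atan2(-0.531768, 0.066827) = -82.8372°.
λ₂ = -87.1464° + -82.8372° = -169.9836°.

latitude 57.2862°, longitude -169.9836°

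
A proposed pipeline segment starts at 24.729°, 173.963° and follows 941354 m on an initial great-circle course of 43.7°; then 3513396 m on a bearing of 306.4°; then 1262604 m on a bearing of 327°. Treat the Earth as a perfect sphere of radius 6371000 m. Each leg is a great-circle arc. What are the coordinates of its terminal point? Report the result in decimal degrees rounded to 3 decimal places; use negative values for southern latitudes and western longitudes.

Apply the spherical direct solution leg by leg, carrying full precision between legs.
Leg 1: from (24.729°, 173.963°), δ = 941354/6371000 = 0.147756 rad, θ = 43.7° → φ = 30.693°, λ = -179.244°.
Leg 2: from (30.693°, -179.244°), δ = 3513396/6371000 = 0.551467 rad, θ = 306.4° → φ = 44.598°, λ = 144.439°.
Leg 3: from (44.598°, 144.439°), δ = 1262604/6371000 = 0.198180 rad, θ = 327° → φ = 53.703°, λ = 134.002°.

latitude 53.703°, longitude 134.002°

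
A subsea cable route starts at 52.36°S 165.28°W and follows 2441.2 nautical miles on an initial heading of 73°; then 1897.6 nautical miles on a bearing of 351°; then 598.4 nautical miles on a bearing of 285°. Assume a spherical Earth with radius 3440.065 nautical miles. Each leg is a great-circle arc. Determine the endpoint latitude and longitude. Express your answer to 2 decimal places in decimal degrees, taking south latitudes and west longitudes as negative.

latitude 4.85°, longitude -134.23°

Apply the spherical direct solution leg by leg, carrying full precision between legs.
Leg 1: from (-52.36°, -165.28°), δ = 2441.2/3440.065 = 0.709638 rad, θ = 73° → φ = -28.97°, λ = -119.86°.
Leg 2: from (-28.97°, -119.86°), δ = 1897.6/3440.065 = 0.551617 rad, θ = 351° → φ = 2.31°, λ = -124.57°.
Leg 3: from (2.31°, -124.57°), δ = 598.4/3440.065 = 0.173950 rad, θ = 285° → φ = 4.85°, λ = -134.23°.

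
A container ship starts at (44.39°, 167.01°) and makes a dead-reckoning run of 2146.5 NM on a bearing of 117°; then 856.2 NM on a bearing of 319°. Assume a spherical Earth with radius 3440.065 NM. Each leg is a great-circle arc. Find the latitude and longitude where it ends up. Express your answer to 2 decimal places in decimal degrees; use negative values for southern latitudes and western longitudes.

Apply the spherical direct solution leg by leg, carrying full precision between legs.
Leg 1: from (44.39°, 167.01°), δ = 2146.5/3440.065 = 0.623971 rad, θ = 117° → φ = 22.22°, λ = -158.77°.
Leg 2: from (22.22°, -158.77°), δ = 856.2/3440.065 = 0.248891 rad, θ = 319° → φ = 32.59°, λ = -169.83°.

latitude 32.59°, longitude -169.83°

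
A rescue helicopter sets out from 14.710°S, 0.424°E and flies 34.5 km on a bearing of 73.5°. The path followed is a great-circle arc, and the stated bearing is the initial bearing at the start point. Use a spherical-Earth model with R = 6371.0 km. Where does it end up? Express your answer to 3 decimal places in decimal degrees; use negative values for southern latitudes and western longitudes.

Central angle δ = d/R = 0.005415 rad.
With φ₁ = -14.710° = -0.256738 rad and θ = 73.5° = 1.282817 rad:
Applying the spherical law of cosines for sides, sin φ₂ = sin φ₁ cos δ + cos φ₁ sin δ cos θ = -0.252435, so φ₂ = -14.622°.
Then Δλ = atan2(0.005022, 0.935885) = 0.005366 rad, from sin θ sin δ cos φ₁ over cos δ − sin φ₁ sin φ₂.
Hence λ₂ = 0.424° + 0.307° = 0.731°.

latitude -14.622°, longitude 0.731°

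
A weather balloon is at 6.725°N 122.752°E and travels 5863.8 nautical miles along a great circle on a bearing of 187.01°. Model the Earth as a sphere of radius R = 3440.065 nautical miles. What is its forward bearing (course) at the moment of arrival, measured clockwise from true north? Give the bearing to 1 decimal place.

final bearing 277.2°

δ = 5863.8/3440.065 = 1.704561 rad (97.6641°).
Converting: φ₁ = 0.117373 rad, θ = 3.263940 rad.
Applying the spherical law of cosines for sides, sin φ₂ = sin φ₁ cos δ + cos φ₁ sin δ cos θ = -0.992508, so φ₂ = -82.982°.
Then Δλ = atan2(-0.120120, -0.017139) = -1.712523 rad, from sin θ sin δ cos φ₁ over cos δ − sin φ₁ sin φ₂.
λ₂ = λ₁ + Δλ = 24.632°.
The forward bearing on arrival equals the back-azimuth from the destination plus 180°.
Back-azimuth from P₂ (-83.0°, 24.6°) to P₁ (6.7°, 122.8°), with Δλ' = λ₁ − λ₂ = 98.1°: atan2( sin Δλ' cos φ₁ , cos φ₂ sin φ₁ − sin φ₂ cos φ₁ cos Δλ' ) = 97.2°.
Final bearing = (97.2° + 180°) mod 360° = 277.2°.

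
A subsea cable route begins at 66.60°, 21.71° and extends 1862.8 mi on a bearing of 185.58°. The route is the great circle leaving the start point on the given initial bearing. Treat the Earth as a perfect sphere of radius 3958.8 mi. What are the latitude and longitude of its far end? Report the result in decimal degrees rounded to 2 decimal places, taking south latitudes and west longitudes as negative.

latitude 39.70°, longitude 18.43°

δ = 1862.8/3958.8 = 0.470547 rad (26.9603°).
With φ₁ = 66.60° = 1.162389 rad and θ = 185.58° = 3.238982 rad:
Applying the spherical law of cosines for sides, sin φ₂ = sin φ₁ cos δ + cos φ₁ sin δ cos θ = 0.638810, so φ₂ = 39.70°.
Then Δλ = atan2(-0.017508, 0.305049) = -0.057331 rad, from sin θ sin δ cos φ₁ over cos δ − sin φ₁ sin φ₂.
λ₂ = 21.71° + -3.28° = 18.43°.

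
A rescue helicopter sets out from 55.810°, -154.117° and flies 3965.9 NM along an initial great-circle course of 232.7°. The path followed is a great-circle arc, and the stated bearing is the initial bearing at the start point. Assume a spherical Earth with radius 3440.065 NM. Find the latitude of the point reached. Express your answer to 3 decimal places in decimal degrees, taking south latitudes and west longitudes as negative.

latitude 1.405°

δ = 3965.9/3440.065 = 1.152856 rad (66.0538°).
Start latitude φ₁ = 0.974068 rad; initial bearing θ = 4.061381 rad.
sin φ₂ = sin φ₁ cos δ + cos φ₁ sin δ cos θ = (0.827179)(0.405879) + (0.561939)(0.913927)(-0.605988) = 0.024516
φ₂ = asin(0.024516) = 0.024519 rad = 1.405°.
For the longitude increment, Δλ = atan2( sin θ sin δ cos φ₁, cos δ − sin φ₁ sin φ₂ ) = atan2(-0.408532, 0.385600) = -46.654°.
λ₂ = -154.117° + -46.654° = -200.771°, normalized to (−180°, 180°] → 159.229°.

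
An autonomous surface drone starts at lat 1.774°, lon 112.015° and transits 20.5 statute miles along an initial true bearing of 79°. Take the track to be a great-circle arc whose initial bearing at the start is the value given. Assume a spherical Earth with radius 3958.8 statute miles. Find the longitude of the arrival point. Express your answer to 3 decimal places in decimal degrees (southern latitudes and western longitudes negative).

The arc subtends δ = 20.5/3958.8 = 0.005178 rad at the centre.
Start latitude φ₁ = 0.030962 rad; initial bearing θ = 1.378810 rad.
Destination latitude: φ₂ = arcsin( sin φ₁ cos δ + cos φ₁ sin δ cos θ ) = arcsin(0.031944) = 1.831°.
For the longitude increment, Δλ = atan2( sin θ sin δ cos φ₁, cos δ − sin φ₁ sin φ₂ ) = atan2(0.005081, 0.998998) = 0.291°.
Hence λ₂ = 112.015° + 0.291° = 112.306°.

longitude 112.306°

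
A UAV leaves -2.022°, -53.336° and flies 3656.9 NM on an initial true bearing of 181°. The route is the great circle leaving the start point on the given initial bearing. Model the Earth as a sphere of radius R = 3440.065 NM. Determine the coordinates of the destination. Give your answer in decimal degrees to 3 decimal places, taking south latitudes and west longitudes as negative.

latitude -62.913°, longitude -55.255°

δ = 3656.9/3440.065 = 1.063032 rad (60.9073°).
With φ₁ = -2.022° = -0.035291 rad and θ = 181° = 3.159046 rad:
Applying the spherical law of cosines for sides, sin φ₂ = sin φ₁ cos δ + cos φ₁ sin δ cos θ = -0.890312, so φ₂ = -62.913°.
Then Δλ = atan2(-0.015241, 0.454812) = -0.033498 rad, from sin θ sin δ cos φ₁ over cos δ − sin φ₁ sin φ₂.
Hence λ₂ = -53.336° + -1.919° = -55.255°.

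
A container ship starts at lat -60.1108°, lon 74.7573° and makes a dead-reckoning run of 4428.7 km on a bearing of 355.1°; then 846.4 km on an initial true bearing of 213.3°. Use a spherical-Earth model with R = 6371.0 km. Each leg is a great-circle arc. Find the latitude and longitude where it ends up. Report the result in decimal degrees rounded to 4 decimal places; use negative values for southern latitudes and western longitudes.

latitude -26.6508°, longitude 66.7448°

Apply the spherical direct solution leg by leg, carrying full precision between legs.
Leg 1: from (-60.1108°, 74.7573°), δ = 4428.7/6371 = 0.695134 rad, θ = 355.1° → φ = -20.3538°, λ = 71.4121°.
Leg 2: from (-20.3538°, 71.4121°), δ = 846.4/6371 = 0.132852 rad, θ = 213.3° → φ = -26.6508°, λ = 66.7448°.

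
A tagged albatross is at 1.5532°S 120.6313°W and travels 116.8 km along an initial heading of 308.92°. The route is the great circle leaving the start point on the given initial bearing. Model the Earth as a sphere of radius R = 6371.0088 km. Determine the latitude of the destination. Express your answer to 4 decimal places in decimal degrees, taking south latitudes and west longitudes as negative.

latitude -0.8932°

The arc subtends δ = 116.8/6371.0088 = 0.018333 rad at the centre.
Start latitude φ₁ = -0.027108 rad; initial bearing θ = 5.391671 rad.
sin φ₂ = sin φ₁ cos δ + cos φ₁ sin δ cos θ = (-0.027105)(0.999832) + (0.999633)(0.018332)(0.628235) = -0.015588
φ₂ = asin(-0.015588) = -0.015589 rad = -0.8932°.
Then Δλ = atan2(-0.014258, 0.999409) = -0.014265 rad, from sin θ sin δ cos φ₁ over cos δ − sin φ₁ sin φ₂.
Hence λ₂ = -120.6313° + -0.8173° = -121.4486°.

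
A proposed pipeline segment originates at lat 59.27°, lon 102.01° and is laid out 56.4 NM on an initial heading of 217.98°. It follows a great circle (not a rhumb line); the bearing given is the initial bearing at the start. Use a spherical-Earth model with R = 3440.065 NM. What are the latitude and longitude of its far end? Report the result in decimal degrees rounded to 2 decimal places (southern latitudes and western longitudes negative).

latitude 58.52°, longitude 100.90°

Angular distance δ = d/R = 56.4 / 3440.065 = 0.016395 rad.
Converting: φ₁ = 1.034457 rad, θ = 3.804469 rad.
Applying the spherical law of cosines for sides, sin φ₂ = sin φ₁ cos δ + cos φ₁ sin δ cos θ = 0.852866, so φ₂ = 58.52°.
Then Δλ = atan2(-0.005155, 0.266755) = -0.019324 rad, from sin θ sin δ cos φ₁ over cos δ − sin φ₁ sin φ₂.
Hence λ₂ = 102.01° + -1.11° = 100.90°.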